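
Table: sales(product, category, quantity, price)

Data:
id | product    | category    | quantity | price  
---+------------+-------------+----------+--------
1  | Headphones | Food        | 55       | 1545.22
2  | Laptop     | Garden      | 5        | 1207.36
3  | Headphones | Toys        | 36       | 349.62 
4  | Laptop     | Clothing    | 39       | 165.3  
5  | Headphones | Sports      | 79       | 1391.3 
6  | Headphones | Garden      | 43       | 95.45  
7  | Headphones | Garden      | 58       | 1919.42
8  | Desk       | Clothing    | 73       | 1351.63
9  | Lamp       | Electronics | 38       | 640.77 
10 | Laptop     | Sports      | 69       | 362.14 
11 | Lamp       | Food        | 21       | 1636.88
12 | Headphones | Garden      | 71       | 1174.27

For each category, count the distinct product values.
SELECT category, COUNT(DISTINCT product)
FROM sales
GROUP BY category

Result:
  Clothing: 2 distinct
  Electronics: 1 distinct
  Food: 2 distinct
  Garden: 2 distinct
  Sports: 2 distinct
  Toys: 1 distinct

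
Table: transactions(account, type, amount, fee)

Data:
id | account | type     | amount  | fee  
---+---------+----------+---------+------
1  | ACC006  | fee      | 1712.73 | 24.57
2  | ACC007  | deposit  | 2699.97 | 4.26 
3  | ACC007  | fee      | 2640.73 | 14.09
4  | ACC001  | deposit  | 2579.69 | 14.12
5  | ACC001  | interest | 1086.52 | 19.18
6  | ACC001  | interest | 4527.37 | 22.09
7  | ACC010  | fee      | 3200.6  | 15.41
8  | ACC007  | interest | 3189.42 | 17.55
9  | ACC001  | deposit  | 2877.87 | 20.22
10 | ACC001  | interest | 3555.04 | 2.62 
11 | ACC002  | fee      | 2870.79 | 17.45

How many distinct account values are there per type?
SELECT type, COUNT(DISTINCT account)
FROM transactions
GROUP BY type

Result:
  deposit: 2 distinct
  fee: 4 distinct
  interest: 2 distinct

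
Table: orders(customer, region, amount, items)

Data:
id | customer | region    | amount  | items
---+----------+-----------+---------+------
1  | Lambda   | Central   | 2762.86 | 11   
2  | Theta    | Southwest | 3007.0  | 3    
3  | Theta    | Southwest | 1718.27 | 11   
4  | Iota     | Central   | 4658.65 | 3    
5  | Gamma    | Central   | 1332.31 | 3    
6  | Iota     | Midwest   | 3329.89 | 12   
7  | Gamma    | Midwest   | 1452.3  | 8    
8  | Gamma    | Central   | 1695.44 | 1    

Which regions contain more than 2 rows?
SELECT region, COUNT(*) as cnt
FROM orders
GROUP BY region
HAVING COUNT(*) > 2

Result:
  Central: 4

Note: HAVING filters groups after aggregation, WHERE filters rows before.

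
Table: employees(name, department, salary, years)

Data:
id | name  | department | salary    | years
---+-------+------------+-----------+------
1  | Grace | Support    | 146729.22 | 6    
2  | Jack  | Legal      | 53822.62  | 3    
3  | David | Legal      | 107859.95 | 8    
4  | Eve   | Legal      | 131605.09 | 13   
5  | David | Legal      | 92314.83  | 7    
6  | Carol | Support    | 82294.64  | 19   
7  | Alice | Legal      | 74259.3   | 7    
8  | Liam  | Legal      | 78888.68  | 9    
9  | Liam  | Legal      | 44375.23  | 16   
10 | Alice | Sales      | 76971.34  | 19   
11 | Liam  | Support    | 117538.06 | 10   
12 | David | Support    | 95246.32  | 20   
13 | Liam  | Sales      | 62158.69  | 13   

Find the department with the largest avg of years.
SELECT department, AVG(years) as val
FROM employees
GROUP BY department
ORDER BY val DESC
LIMIT 1

Result: Sales with avg(years) = 16.00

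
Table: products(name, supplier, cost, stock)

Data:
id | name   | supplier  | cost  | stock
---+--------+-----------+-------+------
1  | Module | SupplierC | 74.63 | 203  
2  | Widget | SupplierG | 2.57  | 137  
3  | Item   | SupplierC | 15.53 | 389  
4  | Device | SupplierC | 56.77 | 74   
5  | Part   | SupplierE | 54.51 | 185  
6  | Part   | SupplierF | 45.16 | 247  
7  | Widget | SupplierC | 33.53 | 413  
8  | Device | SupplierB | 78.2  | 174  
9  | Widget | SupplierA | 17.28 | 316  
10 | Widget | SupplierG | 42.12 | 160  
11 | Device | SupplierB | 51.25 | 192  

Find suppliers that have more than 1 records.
SELECT supplier, COUNT(*) as cnt
FROM products
GROUP BY supplier
HAVING COUNT(*) > 1

Result:
  SupplierB: 2
  SupplierC: 4
  SupplierG: 2

Note: HAVING filters groups after aggregation, WHERE filters rows before.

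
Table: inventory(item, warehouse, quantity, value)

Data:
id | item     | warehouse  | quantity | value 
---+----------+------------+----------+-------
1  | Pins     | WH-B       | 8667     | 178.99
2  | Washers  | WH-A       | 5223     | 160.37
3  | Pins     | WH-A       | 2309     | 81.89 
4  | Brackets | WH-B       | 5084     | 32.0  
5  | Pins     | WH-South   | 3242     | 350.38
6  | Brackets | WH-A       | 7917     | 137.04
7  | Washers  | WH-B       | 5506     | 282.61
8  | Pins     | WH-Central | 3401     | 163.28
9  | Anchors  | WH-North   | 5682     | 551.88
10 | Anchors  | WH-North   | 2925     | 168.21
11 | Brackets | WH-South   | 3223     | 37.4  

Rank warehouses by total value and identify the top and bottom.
SELECT warehouse, SUM(value)
FROM inventory
GROUP BY warehouse
ORDER BY SUM(value)

All groups:
  WH-Central: 163.28
  WH-A: 379.30
  WH-South: 387.78
  WH-B: 493.60
  WH-North: 720.09

Highest: WH-North (720.09)
Lowest: WH-Central (163.28)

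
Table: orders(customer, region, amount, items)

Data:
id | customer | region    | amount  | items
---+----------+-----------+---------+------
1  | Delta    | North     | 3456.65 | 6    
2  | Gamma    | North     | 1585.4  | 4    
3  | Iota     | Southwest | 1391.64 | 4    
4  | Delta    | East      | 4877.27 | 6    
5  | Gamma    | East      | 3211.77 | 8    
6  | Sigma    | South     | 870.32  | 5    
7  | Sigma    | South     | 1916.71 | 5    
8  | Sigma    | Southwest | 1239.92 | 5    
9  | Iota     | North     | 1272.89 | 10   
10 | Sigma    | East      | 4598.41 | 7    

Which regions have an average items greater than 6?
SELECT region, AVG(items)
FROM orders
GROUP BY region
HAVING AVG(items) > 6

Result:
  East: avg=7.00
  North: avg=6.67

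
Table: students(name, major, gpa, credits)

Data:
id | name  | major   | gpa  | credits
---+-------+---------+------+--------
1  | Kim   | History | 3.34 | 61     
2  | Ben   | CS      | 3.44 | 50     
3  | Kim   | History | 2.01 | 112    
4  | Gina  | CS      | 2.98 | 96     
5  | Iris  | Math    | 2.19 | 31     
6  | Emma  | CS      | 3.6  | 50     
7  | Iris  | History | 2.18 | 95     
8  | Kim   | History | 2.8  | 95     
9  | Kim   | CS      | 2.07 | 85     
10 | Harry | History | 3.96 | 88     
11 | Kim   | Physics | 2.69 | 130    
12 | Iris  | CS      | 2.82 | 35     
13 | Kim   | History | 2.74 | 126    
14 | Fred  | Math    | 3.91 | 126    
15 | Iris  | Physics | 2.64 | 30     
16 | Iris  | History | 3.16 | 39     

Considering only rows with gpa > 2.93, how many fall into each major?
SELECT major, COUNT(*)
FROM students
WHERE gpa > 2.93
GROUP BY major

Note: WHERE filters rows before grouping.

Result:
  CS: 3
  History: 3
  Math: 1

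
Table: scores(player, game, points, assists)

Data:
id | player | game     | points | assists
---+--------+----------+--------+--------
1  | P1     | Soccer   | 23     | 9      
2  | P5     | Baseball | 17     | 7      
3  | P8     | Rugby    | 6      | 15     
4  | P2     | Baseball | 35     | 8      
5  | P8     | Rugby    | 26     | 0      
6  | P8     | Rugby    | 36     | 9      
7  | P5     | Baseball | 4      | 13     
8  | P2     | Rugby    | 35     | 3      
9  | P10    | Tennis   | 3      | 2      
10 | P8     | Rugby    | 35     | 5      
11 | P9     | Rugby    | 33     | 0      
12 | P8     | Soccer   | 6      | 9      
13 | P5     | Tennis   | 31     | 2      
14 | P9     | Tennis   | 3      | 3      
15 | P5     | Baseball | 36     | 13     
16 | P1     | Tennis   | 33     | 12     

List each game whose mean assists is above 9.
SELECT game, AVG(assists)
FROM scores
GROUP BY game
HAVING AVG(assists) > 9

Result:
  Baseball: avg=10.25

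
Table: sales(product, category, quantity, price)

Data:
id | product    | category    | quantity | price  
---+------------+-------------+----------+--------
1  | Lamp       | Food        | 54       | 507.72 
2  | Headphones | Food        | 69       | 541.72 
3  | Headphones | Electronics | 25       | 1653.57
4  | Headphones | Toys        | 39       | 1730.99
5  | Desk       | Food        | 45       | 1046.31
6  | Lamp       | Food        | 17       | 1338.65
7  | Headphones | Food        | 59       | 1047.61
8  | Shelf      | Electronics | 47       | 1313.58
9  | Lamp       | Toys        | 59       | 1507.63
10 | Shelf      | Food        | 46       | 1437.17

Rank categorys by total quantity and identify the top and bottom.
SELECT category, SUM(quantity)
FROM sales
GROUP BY category
ORDER BY SUM(quantity)

All groups:
  Electronics: 72
  Toys: 98
  Food: 290

Highest: Food (290)
Lowest: Electronics (72)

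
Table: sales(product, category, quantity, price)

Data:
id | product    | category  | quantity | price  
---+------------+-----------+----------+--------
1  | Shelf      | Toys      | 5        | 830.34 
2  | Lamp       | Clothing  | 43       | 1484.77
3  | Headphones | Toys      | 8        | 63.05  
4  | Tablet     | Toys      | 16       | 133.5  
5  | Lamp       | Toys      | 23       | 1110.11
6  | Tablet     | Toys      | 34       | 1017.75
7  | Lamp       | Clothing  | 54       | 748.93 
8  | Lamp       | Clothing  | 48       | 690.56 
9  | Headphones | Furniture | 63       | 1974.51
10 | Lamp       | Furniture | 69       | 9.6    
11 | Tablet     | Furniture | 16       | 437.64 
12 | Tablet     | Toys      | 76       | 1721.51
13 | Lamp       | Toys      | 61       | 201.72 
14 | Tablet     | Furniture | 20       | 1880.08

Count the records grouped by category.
SELECT category, COUNT(*) as count
FROM sales
GROUP BY category

Result:
  Clothing: 3
  Furniture: 4
  Toys: 7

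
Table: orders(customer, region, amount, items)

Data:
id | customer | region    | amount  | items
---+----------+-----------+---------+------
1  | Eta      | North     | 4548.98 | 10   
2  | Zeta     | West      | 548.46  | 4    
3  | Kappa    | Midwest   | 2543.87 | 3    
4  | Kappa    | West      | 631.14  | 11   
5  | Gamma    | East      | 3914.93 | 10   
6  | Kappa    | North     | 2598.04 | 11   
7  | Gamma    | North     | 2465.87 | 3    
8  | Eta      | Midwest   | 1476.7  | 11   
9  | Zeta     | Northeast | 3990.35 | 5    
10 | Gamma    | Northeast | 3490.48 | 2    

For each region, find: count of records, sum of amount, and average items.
SELECT region,
       COUNT(*) as cnt,
       SUM(amount) as total_amount,
       AVG(items) as avg_items
FROM orders
GROUP BY region

Result:
  East: 1 records, 3914.93 total amount, 10.00 avg items
  Midwest: 2 records, 4020.57 total amount, 7.00 avg items
  North: 3 records, 9612.89 total amount, 8.00 avg items
  Northeast: 2 records, 7480.83 total amount, 3.50 avg items
  West: 2 records, 1179.60 total amount, 7.50 avg items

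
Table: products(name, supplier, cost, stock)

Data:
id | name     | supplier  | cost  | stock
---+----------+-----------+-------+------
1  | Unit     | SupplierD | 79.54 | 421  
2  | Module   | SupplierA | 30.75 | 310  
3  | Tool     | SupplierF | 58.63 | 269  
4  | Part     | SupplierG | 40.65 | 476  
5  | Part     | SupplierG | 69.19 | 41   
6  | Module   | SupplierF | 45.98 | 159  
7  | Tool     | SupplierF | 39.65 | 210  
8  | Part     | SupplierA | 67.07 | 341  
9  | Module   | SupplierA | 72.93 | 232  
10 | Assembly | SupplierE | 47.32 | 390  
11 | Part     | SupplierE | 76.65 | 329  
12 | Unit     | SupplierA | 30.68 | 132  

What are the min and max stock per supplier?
SELECT supplier, MIN(stock), MAX(stock)
FROM products
GROUP BY supplier

Result:
  SupplierA: min=132, max=341
  SupplierD: min=421, max=421
  SupplierE: min=329, max=390
  SupplierF: min=159, max=269
  SupplierG: min=41, max=476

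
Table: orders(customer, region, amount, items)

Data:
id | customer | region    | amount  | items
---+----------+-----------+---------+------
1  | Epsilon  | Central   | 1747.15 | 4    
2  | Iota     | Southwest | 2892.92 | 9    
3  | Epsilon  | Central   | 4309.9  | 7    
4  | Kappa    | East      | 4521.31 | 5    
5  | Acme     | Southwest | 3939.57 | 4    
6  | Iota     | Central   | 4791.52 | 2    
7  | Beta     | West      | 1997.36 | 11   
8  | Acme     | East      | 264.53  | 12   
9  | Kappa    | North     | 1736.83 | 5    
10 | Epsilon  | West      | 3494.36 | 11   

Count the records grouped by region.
SELECT region, COUNT(*) as count
FROM orders
GROUP BY region

Result:
  Central: 3
  East: 2
  North: 1
  Southwest: 2
  West: 2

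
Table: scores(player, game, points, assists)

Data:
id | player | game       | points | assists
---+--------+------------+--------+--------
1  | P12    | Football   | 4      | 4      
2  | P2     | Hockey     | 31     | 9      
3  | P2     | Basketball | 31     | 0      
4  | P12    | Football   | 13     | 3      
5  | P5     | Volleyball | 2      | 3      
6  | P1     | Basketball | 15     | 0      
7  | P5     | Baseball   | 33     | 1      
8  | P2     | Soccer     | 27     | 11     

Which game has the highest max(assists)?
SELECT game, MAX(assists) as val
FROM scores
GROUP BY game
ORDER BY val DESC
LIMIT 1

Result: Soccer with max(assists) = 11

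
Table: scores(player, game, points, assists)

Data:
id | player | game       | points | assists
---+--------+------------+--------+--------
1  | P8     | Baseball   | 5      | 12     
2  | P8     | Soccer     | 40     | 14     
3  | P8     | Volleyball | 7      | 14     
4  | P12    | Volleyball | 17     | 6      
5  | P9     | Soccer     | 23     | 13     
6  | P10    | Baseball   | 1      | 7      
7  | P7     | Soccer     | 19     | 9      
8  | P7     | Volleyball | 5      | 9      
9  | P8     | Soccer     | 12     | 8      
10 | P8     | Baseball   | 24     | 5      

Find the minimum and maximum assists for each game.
SELECT game, MIN(assists), MAX(assists)
FROM scores
GROUP BY game

Result:
  Baseball: min=5, max=12
  Soccer: min=8, max=14
  Volleyball: min=6, max=14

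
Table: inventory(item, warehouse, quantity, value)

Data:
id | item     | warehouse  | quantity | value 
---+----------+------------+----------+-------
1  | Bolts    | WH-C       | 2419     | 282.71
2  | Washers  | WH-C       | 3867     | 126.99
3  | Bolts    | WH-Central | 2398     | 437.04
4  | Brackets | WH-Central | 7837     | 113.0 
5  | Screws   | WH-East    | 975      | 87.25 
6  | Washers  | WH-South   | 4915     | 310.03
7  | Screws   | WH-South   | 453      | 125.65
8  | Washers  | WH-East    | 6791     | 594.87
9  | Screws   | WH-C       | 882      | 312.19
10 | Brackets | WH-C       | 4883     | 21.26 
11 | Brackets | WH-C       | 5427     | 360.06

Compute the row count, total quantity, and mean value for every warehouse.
SELECT warehouse,
       COUNT(*) as cnt,
       SUM(quantity) as total_quantity,
       AVG(value) as avg_value
FROM inventory
GROUP BY warehouse

Result:
  WH-C: 5 records, 17478 total quantity, 220.64 avg value
  WH-Central: 2 records, 10235 total quantity, 275.02 avg value
  WH-East: 2 records, 7766 total quantity, 341.06 avg value
  WH-South: 2 records, 5368 total quantity, 217.84 avg value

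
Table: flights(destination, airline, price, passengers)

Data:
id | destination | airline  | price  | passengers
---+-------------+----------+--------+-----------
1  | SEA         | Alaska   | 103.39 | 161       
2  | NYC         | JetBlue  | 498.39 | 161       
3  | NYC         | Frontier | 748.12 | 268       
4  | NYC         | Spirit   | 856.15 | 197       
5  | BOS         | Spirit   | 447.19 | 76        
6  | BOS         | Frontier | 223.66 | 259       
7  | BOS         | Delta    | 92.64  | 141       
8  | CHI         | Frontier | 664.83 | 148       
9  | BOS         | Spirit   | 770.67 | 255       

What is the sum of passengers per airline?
SELECT airline, SUM(passengers) as result
FROM flights
GROUP BY airline

Result:
  Alaska: 161
  Delta: 141
  Frontier: 675
  JetBlue: 161
  Spirit: 528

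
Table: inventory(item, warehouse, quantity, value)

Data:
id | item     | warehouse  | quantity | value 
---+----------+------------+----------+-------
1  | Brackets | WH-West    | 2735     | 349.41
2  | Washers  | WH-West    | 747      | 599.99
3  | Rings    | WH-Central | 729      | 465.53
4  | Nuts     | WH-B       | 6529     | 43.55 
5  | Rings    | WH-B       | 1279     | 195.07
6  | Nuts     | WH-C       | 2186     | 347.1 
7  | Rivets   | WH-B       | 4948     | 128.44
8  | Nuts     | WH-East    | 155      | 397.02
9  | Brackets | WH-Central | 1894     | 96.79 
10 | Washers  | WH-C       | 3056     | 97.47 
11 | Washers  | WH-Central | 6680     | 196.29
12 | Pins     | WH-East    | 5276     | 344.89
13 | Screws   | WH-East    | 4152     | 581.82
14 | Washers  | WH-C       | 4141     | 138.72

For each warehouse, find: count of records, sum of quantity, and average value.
SELECT warehouse,
       COUNT(*) as cnt,
       SUM(quantity) as total_quantity,
       AVG(value) as avg_value
FROM inventory
GROUP BY warehouse

Result:
  WH-B: 3 records, 12756 total quantity, 122.35 avg value
  WH-C: 3 records, 9383 total quantity, 194.43 avg value
  WH-Central: 3 records, 9303 total quantity, 252.87 avg value
  WH-East: 3 records, 9583 total quantity, 441.24 avg value
  WH-West: 2 records, 3482 total quantity, 474.70 avg value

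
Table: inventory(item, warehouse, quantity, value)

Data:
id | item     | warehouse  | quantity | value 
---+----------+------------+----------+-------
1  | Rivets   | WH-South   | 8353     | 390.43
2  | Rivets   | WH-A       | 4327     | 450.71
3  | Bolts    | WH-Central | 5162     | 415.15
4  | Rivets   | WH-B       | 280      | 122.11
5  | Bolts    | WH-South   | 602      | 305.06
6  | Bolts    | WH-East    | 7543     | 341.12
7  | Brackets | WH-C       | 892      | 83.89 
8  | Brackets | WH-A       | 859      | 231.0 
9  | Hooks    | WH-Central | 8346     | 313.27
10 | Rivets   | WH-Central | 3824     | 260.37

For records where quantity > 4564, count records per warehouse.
SELECT warehouse, COUNT(*)
FROM inventory
WHERE quantity > 4564
GROUP BY warehouse

Note: WHERE filters rows before grouping.

Result:
  WH-Central: 2
  WH-East: 1
  WH-South: 1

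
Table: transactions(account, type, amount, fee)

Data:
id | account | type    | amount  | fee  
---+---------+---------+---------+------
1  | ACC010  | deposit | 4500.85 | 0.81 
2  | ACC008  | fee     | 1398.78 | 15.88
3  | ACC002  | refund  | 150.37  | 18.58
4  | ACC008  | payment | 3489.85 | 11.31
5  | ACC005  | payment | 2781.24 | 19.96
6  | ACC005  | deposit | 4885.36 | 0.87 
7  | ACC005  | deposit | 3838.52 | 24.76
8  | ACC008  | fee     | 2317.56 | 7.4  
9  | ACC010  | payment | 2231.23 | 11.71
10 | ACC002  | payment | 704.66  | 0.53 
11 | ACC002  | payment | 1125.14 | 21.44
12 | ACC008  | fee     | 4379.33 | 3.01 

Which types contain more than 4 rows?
SELECT type, COUNT(*) as cnt
FROM transactions
GROUP BY type
HAVING COUNT(*) > 4

Result:
  payment: 5

Note: HAVING filters groups after aggregation, WHERE filters rows before.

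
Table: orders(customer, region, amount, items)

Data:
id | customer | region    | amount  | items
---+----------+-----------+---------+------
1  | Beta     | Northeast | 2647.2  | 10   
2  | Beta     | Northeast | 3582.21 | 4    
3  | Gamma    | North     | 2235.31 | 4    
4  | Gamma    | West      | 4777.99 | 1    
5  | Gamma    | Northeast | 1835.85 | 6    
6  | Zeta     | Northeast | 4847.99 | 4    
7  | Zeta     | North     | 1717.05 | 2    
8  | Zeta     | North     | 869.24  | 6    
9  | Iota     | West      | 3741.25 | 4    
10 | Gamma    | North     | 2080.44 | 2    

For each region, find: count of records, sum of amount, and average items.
SELECT region,
       COUNT(*) as cnt,
       SUM(amount) as total_amount,
       AVG(items) as avg_items
FROM orders
GROUP BY region

Result:
  North: 4 records, 6902.04 total amount, 3.50 avg items
  Northeast: 4 records, 12913.25 total amount, 6.00 avg items
  West: 2 records, 8519.24 total amount, 2.50 avg items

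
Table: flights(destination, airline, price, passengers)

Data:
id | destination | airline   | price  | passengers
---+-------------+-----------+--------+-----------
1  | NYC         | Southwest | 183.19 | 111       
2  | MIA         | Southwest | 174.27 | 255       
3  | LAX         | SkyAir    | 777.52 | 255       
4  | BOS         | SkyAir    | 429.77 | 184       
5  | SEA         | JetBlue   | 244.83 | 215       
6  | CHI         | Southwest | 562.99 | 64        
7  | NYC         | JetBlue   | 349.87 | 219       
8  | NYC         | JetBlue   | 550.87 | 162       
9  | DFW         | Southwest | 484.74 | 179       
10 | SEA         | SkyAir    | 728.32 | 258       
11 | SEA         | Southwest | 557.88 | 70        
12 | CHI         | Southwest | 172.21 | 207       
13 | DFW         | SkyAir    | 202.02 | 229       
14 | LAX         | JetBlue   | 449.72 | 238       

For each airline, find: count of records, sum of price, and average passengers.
SELECT airline,
       COUNT(*) as cnt,
       SUM(price) as total_price,
       AVG(passengers) as avg_passengers
FROM flights
GROUP BY airline

Result:
  JetBlue: 4 records, 1595.29 total price, 208.50 avg passengers
  SkyAir: 4 records, 2137.63 total price, 231.50 avg passengers
  Southwest: 6 records, 2135.28 total price, 147.67 avg passengers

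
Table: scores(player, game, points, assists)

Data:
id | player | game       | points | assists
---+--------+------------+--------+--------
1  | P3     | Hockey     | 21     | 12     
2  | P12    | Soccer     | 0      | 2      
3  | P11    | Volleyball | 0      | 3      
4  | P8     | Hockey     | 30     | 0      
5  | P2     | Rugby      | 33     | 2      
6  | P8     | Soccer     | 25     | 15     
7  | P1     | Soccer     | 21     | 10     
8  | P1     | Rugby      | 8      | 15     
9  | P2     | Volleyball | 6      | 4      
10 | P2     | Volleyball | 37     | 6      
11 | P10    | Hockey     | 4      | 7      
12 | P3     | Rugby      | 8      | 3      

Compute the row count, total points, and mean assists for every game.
SELECT game,
       COUNT(*) as cnt,
       SUM(points) as total_points,
       AVG(assists) as avg_assists
FROM scores
GROUP BY game

Result:
  Hockey: 3 records, 55 total points, 6.33 avg assists
  Rugby: 3 records, 49 total points, 6.67 avg assists
  Soccer: 3 records, 46 total points, 9.00 avg assists
  Volleyball: 3 records, 43 total points, 4.33 avg assists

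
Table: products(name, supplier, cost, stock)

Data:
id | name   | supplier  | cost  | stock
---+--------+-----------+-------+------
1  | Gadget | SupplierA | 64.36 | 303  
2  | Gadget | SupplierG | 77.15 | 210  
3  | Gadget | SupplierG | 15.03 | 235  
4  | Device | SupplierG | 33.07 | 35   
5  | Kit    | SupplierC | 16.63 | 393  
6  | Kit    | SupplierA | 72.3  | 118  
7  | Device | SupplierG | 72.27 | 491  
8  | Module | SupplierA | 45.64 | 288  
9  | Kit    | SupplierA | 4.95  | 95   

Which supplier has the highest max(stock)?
SELECT supplier, MAX(stock) as val
FROM products
GROUP BY supplier
ORDER BY val DESC
LIMIT 1

Result: SupplierG with max(stock) = 491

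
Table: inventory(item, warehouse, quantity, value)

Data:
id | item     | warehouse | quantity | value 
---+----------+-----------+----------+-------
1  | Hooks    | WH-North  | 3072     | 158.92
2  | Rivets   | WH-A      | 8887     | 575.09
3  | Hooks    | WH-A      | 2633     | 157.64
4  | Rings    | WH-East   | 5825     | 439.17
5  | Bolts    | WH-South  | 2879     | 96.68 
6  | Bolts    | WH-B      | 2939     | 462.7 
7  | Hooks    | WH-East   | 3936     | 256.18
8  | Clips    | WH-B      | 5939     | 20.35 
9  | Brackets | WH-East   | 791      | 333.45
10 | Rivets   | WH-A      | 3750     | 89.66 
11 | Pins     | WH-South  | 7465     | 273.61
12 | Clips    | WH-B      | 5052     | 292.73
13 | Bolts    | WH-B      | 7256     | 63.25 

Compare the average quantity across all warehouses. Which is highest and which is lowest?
SELECT warehouse, AVG(quantity)
FROM inventory
GROUP BY warehouse
ORDER BY AVG(quantity)

All groups:
  WH-North: 3072.00
  WH-East: 3517.33
  WH-A: 5090.00
  WH-South: 5172.00
  WH-B: 5296.50

Highest: WH-B (5296.50)
Lowest: WH-North (3072.00)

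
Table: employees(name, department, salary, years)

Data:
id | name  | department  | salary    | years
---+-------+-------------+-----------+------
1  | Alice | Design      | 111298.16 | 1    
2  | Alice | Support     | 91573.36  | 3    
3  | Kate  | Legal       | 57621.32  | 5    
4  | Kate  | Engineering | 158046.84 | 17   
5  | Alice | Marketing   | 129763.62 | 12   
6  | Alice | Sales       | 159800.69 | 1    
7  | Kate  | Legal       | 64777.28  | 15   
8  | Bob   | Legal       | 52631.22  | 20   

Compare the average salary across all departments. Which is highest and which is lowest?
SELECT department, AVG(salary)
FROM employees
GROUP BY department
ORDER BY AVG(salary)

All groups:
  Legal: 58343.27
  Support: 91573.36
  Design: 111298.16
  Marketing: 129763.62
  Engineering: 158046.84
  Sales: 159800.69

Highest: Sales (159800.69)
Lowest: Legal (58343.27)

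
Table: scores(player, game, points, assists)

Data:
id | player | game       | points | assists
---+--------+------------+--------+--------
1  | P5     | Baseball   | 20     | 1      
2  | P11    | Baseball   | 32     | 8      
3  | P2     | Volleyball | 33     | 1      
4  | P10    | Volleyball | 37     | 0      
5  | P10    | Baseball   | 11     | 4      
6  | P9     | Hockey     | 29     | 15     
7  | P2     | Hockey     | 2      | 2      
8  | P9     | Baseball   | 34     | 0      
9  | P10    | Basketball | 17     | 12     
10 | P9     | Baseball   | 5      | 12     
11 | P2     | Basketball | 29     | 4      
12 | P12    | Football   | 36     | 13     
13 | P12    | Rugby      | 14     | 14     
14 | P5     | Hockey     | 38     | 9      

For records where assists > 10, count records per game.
SELECT game, COUNT(*)
FROM scores
WHERE assists > 10
GROUP BY game

Note: WHERE filters rows before grouping.

Result:
  Baseball: 1
  Basketball: 1
  Football: 1
  Hockey: 1
  Rugby: 1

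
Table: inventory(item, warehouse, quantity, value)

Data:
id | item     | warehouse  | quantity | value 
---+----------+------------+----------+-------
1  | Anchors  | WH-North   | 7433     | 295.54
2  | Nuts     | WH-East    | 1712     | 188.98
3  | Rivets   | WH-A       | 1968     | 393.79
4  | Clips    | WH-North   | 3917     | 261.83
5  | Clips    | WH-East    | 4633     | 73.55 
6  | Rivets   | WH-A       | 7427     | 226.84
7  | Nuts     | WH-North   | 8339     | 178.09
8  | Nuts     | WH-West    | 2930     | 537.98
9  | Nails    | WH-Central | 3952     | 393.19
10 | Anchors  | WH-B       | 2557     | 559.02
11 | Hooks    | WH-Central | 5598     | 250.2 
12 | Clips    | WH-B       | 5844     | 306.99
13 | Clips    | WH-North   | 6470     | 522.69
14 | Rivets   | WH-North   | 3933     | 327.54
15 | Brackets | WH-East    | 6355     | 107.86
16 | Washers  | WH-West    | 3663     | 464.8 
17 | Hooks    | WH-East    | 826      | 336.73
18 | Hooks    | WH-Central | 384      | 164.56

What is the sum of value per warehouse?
SELECT warehouse, SUM(value) as result
FROM inventory
GROUP BY warehouse

Result:
  WH-A: 620.63
  WH-B: 866.01
  WH-Central: 807.95
  WH-East: 707.12
  WH-North: 1585.69
  WH-West: 1002.78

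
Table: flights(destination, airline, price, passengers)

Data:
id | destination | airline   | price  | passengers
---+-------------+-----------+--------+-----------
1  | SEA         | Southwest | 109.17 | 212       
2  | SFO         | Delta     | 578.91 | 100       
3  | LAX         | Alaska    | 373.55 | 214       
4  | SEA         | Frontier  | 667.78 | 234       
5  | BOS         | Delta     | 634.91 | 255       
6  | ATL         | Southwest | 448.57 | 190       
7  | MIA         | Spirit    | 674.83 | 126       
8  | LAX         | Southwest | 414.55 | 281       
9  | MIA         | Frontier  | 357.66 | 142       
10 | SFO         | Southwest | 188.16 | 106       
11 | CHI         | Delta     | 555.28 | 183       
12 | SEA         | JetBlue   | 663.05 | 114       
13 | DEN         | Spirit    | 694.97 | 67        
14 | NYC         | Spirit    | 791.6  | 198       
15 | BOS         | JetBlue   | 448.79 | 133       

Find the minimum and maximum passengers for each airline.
SELECT airline, MIN(passengers), MAX(passengers)
FROM flights
GROUP BY airline

Result:
  Alaska: min=214, max=214
  Delta: min=100, max=255
  Frontier: min=142, max=234
  JetBlue: min=114, max=133
  Southwest: min=106, max=281
  Spirit: min=67, max=198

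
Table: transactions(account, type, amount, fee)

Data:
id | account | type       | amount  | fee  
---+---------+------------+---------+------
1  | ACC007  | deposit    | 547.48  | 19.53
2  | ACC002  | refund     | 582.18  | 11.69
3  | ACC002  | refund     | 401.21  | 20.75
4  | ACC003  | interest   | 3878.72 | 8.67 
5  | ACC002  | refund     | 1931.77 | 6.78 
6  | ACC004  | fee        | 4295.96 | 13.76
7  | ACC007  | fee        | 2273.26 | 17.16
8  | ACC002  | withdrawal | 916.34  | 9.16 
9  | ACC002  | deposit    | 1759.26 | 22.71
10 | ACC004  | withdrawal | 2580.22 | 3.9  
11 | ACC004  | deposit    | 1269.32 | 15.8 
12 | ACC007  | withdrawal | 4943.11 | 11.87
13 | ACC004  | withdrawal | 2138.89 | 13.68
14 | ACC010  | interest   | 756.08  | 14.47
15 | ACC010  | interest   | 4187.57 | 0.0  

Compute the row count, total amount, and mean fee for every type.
SELECT type,
       COUNT(*) as cnt,
       SUM(amount) as total_amount,
       AVG(fee) as avg_fee
FROM transactions
GROUP BY type

Result:
  deposit: 3 records, 3576.06 total amount, 19.35 avg fee
  fee: 2 records, 6569.22 total amount, 15.46 avg fee
  interest: 3 records, 8822.37 total amount, 7.71 avg fee
  refund: 3 records, 2915.16 total amount, 13.07 avg fee
  withdrawal: 4 records, 10578.56 total amount, 9.65 avg fee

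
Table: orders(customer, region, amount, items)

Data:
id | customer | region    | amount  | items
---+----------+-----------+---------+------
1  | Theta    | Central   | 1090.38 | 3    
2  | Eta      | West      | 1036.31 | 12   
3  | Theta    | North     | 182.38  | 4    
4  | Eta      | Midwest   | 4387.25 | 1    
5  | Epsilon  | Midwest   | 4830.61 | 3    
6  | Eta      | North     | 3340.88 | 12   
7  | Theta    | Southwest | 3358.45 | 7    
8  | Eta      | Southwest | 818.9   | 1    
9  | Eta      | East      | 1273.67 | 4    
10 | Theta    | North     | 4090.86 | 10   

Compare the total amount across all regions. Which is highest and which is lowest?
SELECT region, SUM(amount)
FROM orders
GROUP BY region
ORDER BY SUM(amount)

All groups:
  West: 1036.31
  Central: 1090.38
  East: 1273.67
  Southwest: 4177.35
  North: 7614.12
  Midwest: 9217.86

Highest: Midwest (9217.86)
Lowest: West (1036.31)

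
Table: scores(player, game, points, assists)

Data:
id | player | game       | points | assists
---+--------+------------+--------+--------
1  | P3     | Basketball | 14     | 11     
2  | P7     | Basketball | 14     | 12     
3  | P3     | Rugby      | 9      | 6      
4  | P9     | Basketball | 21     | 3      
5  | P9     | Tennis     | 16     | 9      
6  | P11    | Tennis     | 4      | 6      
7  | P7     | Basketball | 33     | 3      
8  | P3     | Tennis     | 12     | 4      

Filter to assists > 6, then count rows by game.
SELECT game, COUNT(*)
FROM scores
WHERE assists > 6
GROUP BY game

Note: WHERE filters rows before grouping.

Result:
  Basketball: 2
  Tennis: 1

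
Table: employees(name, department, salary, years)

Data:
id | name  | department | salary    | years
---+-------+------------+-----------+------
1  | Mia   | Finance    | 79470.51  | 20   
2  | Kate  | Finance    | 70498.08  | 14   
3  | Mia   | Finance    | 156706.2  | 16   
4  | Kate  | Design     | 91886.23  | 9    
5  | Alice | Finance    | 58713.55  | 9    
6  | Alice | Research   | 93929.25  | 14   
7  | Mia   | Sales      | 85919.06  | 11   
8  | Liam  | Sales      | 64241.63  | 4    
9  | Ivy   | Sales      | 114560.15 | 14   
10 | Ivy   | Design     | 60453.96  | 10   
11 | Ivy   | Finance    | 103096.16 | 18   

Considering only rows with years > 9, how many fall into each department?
SELECT department, COUNT(*)
FROM employees
WHERE years > 9
GROUP BY department

Note: WHERE filters rows before grouping.

Result:
  Design: 1
  Finance: 4
  Research: 1
  Sales: 2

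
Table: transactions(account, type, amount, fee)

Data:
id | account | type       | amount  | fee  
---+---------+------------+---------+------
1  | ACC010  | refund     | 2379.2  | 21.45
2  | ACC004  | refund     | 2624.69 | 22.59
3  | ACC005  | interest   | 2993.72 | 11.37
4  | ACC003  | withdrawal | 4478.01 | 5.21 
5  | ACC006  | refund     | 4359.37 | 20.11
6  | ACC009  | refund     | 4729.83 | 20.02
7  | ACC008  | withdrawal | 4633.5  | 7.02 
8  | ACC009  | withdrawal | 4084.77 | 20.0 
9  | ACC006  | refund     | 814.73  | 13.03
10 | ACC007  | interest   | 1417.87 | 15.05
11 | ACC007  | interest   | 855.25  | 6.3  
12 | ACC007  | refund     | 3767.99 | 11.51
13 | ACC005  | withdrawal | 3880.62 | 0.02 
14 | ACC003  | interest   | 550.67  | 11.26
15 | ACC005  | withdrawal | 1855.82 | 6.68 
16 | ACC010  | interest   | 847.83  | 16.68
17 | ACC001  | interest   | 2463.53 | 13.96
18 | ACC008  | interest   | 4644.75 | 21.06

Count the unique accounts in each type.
SELECT type, COUNT(DISTINCT account)
FROM transactions
GROUP BY type

Result:
  interest: 6 distinct
  refund: 5 distinct
  withdrawal: 4 distinct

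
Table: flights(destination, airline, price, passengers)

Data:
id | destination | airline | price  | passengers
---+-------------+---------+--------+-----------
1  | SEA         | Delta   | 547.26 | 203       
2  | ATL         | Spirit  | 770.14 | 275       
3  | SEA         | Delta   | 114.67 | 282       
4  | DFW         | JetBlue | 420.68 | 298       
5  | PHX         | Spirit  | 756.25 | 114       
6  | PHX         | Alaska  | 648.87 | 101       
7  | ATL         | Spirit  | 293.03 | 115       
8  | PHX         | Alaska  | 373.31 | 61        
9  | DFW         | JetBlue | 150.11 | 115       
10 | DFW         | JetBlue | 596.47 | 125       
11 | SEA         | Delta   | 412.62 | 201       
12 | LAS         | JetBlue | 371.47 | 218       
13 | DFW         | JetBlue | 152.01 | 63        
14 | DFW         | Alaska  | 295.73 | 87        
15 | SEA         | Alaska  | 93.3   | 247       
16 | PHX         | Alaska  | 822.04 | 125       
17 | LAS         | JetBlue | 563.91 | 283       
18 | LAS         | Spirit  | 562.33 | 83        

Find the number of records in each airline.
SELECT airline, COUNT(*) as count
FROM flights
GROUP BY airline

Result:
  Alaska: 5
  Delta: 3
  JetBlue: 6
  Spirit: 4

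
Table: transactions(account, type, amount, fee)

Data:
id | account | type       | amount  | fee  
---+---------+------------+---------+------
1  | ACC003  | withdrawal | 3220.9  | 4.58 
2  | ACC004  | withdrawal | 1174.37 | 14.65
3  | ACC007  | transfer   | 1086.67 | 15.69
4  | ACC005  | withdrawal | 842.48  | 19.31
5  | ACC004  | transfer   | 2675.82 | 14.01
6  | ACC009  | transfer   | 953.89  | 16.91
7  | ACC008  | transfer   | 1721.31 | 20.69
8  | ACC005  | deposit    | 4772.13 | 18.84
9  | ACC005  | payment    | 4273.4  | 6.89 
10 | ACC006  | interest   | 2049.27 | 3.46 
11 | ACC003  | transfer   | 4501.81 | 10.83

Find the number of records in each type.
SELECT type, COUNT(*) as count
FROM transactions
GROUP BY type

Result:
  deposit: 1
  interest: 1
  payment: 1
  transfer: 5
  withdrawal: 3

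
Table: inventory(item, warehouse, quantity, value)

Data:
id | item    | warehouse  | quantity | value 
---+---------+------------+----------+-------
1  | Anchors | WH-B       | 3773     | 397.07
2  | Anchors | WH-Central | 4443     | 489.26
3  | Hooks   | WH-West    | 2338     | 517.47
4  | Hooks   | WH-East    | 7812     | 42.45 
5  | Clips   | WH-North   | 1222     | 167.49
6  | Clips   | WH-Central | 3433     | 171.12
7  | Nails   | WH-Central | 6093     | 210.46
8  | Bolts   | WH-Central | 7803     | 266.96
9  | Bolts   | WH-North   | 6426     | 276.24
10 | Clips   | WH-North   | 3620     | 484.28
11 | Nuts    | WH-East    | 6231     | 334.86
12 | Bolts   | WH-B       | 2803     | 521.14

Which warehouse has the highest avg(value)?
SELECT warehouse, AVG(value) as val
FROM inventory
GROUP BY warehouse
ORDER BY val DESC
LIMIT 1

Result: WH-West with avg(value) = 517.47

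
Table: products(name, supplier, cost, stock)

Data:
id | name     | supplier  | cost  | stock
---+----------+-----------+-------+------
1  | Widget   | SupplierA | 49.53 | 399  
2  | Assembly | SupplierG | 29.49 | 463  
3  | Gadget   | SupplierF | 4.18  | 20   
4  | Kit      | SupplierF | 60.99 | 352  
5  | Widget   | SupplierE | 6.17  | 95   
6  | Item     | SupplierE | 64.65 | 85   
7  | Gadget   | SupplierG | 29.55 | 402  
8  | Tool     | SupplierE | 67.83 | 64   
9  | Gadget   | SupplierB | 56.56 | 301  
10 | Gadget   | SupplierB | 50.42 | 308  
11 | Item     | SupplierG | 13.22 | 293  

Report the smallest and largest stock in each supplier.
SELECT supplier, MIN(stock), MAX(stock)
FROM products
GROUP BY supplier

Result:
  SupplierA: min=399, max=399
  SupplierB: min=301, max=308
  SupplierE: min=64, max=95
  SupplierF: min=20, max=352
  SupplierG: min=293, max=463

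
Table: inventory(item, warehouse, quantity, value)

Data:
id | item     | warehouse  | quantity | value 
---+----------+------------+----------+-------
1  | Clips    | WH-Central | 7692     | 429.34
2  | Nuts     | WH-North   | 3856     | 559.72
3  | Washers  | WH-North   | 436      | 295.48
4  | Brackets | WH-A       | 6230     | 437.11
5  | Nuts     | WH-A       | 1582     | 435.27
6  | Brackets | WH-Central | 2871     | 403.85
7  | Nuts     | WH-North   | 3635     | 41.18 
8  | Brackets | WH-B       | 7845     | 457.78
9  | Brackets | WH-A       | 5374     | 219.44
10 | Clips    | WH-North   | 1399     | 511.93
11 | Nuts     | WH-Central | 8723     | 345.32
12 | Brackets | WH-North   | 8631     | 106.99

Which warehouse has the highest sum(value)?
SELECT warehouse, SUM(value) as val
FROM inventory
GROUP BY warehouse
ORDER BY val DESC
LIMIT 1

Result: WH-North with sum(value) = 1515.30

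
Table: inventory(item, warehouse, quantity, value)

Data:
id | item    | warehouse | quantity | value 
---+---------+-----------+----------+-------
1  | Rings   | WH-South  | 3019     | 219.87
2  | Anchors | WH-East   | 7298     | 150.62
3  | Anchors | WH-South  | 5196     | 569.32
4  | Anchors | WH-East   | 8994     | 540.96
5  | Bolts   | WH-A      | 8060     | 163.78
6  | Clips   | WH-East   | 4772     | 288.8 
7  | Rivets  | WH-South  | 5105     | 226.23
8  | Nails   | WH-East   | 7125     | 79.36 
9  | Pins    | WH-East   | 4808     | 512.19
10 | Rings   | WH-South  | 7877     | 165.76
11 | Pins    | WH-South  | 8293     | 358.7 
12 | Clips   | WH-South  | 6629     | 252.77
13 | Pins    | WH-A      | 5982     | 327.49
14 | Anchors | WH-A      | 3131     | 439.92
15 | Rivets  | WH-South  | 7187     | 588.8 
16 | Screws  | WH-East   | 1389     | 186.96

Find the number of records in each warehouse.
SELECT warehouse, COUNT(*) as count
FROM inventory
GROUP BY warehouse

Result:
  WH-A: 3
  WH-East: 6
  WH-South: 7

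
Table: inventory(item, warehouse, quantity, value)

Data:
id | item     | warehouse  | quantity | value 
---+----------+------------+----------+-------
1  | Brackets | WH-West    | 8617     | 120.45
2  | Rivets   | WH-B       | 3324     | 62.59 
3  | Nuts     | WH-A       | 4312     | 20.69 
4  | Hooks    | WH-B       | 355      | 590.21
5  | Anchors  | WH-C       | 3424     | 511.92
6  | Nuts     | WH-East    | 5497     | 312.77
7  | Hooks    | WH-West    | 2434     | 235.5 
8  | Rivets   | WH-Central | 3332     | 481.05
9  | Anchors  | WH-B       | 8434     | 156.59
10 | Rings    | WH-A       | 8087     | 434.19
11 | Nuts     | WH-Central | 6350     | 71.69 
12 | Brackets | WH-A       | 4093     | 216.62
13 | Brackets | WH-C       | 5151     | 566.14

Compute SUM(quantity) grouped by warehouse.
SELECT warehouse, SUM(quantity) as result
FROM inventory
GROUP BY warehouse

Result:
  WH-A: 16492
  WH-B: 12113
  WH-C: 8575
  WH-Central: 9682
  WH-East: 5497
  WH-West: 11051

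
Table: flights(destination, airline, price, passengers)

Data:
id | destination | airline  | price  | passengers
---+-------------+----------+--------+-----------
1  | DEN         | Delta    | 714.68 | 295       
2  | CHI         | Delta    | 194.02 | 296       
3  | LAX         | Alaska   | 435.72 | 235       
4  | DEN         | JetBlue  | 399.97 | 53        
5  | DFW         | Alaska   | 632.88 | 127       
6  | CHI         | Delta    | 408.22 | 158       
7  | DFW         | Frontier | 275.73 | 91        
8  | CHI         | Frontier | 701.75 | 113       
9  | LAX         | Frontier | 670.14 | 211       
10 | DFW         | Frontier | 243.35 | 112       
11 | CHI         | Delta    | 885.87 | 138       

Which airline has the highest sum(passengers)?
SELECT airline, SUM(passengers) as val
FROM flights
GROUP BY airline
ORDER BY val DESC
LIMIT 1

Result: Delta with sum(passengers) = 887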